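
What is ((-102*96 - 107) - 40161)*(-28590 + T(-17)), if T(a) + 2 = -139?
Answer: 1438273860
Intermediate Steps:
T(a) = -141 (T(a) = -2 - 139 = -141)
((-102*96 - 107) - 40161)*(-28590 + T(-17)) = ((-102*96 - 107) - 40161)*(-28590 - 141) = ((-9792 - 107) - 40161)*(-28731) = (-9899 - 40161)*(-28731) = -50060*(-28731) = 1438273860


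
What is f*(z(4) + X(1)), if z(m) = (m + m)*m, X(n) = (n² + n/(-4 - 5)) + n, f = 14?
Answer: 4270/9 ≈ 474.44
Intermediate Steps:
X(n) = n² + 8*n/9 (X(n) = (n² + n/(-9)) + n = (n² - n/9) + n = n² + 8*n/9)
z(m) = 2*m² (z(m) = (2*m)*m = 2*m²)
f*(z(4) + X(1)) = 14*(2*4² + (⅑)*1*(8 + 9*1)) = 14*(2*16 + (⅑)*1*(8 + 9)) = 14*(32 + (⅑)*1*17) = 14*(32 + 17/9) = 14*(305/9) = 4270/9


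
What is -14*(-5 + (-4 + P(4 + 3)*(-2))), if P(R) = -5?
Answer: -14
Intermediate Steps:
-14*(-5 + (-4 + P(4 + 3)*(-2))) = -14*(-5 + (-4 - 5*(-2))) = -14*(-5 + (-4 + 10)) = -14*(-5 + 6) = -14*1 = -14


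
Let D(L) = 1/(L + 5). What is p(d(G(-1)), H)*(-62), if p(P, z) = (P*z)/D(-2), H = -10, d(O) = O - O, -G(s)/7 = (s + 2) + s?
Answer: 0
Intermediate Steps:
D(L) = 1/(5 + L)
G(s) = -14 - 14*s (G(s) = -7*((s + 2) + s) = -7*((2 + s) + s) = -7*(2 + 2*s) = -14 - 14*s)
d(O) = 0
p(P, z) = 3*P*z (p(P, z) = (P*z)/(1/(5 - 2)) = (P*z)/(1/3) = (P*z)*3 = 3*P*z)
p(d(G(-1)), H)*(-62) = (3*0*(-10))*(-62) = 0*(-62) = 0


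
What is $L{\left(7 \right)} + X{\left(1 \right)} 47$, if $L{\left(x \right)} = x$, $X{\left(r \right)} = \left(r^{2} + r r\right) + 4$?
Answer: $289$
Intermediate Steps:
$X{\left(r \right)} = 4 + 2 r^{2}$ ($X{\left(r \right)} = \left(r^{2} + r^{2}\right) + 4 = 2 r^{2} + 4 = 4 + 2 r^{2}$)
$L{\left(7 \right)} + X{\left(1 \right)} 47 = 7 + \left(4 + 2 \cdot 1^{2}\right) 47 = 7 + \left(4 + 2 \cdot 1\right) 47 = 7 + \left(4 + 2\right) 47 = 7 + 6 \cdot 47 = 7 + 282 = 289$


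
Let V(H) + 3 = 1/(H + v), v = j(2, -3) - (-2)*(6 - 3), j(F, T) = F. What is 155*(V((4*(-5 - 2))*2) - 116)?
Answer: -885515/48 ≈ -18448.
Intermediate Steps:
v = 8 (v = 2 - (-2)*(6 - 3) = 2 - (-2)*3 = 2 - 1*(-6) = 2 + 6 = 8)
V(H) = -3 + 1/(8 + H) (V(H) = -3 + 1/(H + 8) = -3 + 1/(8 + H))
155*(V((4*(-5 - 2))*2) - 116) = 155*((-23 - 3*4*(-5 - 2)*2)/(8 + (4*(-5 - 2))*2) - 116) = 155*((-23 - 3*4*(-7)*2)/(8 + (4*(-7))*2) - 116) = 155*((-23 - (-84)*2)/(8 - 28*2) - 116) = 155*((-23 - 3*(-56))/(8 - 56) - 116) = 155*((-23 + 168)/(-48) - 116) = 155*(-1/48*145 - 116) = 155*(-145/48 - 116) = 155*(-5713/48) = -885515/48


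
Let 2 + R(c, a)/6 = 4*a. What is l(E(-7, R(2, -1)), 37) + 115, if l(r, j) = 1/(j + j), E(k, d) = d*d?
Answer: 8511/74 ≈ 115.01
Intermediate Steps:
R(c, a) = -12 + 24*a (R(c, a) = -12 + 6*(4*a) = -12 + 24*a)
E(k, d) = d²
l(r, j) = 1/(2*j)
l(E(-7, R(2, -1)), 37) + 115 = (½)/37 + 115 = (½)*(1/37) + 115 = 1/74 + 115 = 8511/74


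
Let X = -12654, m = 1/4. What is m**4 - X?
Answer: 3239425/256 ≈ 12654.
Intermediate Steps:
m = 1/4 (m = 1*(1/4) = 1/4 ≈ 0.25000)
m**4 - X = (1/4)**4 - 1*(-12654) = 1/256 + 12654 = 3239425/256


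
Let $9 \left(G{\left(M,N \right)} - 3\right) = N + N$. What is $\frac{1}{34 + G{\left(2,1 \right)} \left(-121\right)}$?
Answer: $- \frac{9}{3203} \approx -0.0028099$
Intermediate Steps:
$G{\left(M,N \right)} = 3 + \frac{2 N}{9}$ ($G{\left(M,N \right)} = 3 + \frac{N + N}{9} = 3 + \frac{2 N}{9}$)
$\frac{1}{34 + G{\left(2,1 \right)} \left(-121\right)} = \frac{1}{34 + \left(3 + \frac{2}{9} \cdot 1\right) \left(-121\right)} = \frac{1}{34 + \left(3 + \frac{2}{9}\right) \left(-121\right)} = \frac{1}{34 + \frac{29}{9} \left(-121\right)} = \frac{1}{34 - \frac{3509}{9}} = \frac{1}{- \frac{3203}{9}} = - \frac{9}{3203}$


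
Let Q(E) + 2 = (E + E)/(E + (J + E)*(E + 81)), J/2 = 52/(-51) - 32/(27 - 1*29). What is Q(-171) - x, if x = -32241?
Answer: 2287709741/70961 ≈ 32239.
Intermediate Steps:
J = 1528/51 (J = 2*(52/(-51) - 32/(27 - 1*29)) = 2*(52*(-1/51) - 32/(27 - 29)) = 2*(-52/51 - 32/(-2)) = 2*(-52/51 - 32*(-1/2)) = 2*(-52/51 + 16) = 2*(764/51) = 1528/51 ≈ 29.961)
Q(E) = -2 + 2*E/(E + (81 + E)*(1528/51 + E)) (Q(E) = -2 + (E + E)/(E + (1528/51 + E)*(E + 81)) = -2 + (2*E)/(E + (1528/51 + E)*(81 + E)) = -2 + (2*E)/(E + (81 + E)*(1528/51 + E)) = -2 + 2*E/(E + (81 + E)*(1528/51 + E)))
Q(-171) - x = 2*(-123768 - 5659*(-171) - 51*(-171)**2)/(123768 + 51*(-171)**2 + 5710*(-171)) - 1*(-32241) = 2*(-123768 + 967689 - 51*29241)/(123768 + 51*29241 - 976410) + 32241 = 2*(-123768 + 967689 - 1491291)/(123768 + 1491291 - 976410) + 32241 = 2*(-647370)/638649 + 32241 = 2*(1/638649)*(-647370) + 32241 = -143860/70961 + 32241 = 2287709741/70961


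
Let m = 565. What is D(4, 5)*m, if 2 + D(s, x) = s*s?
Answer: 7910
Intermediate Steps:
D(s, x) = -2 + s² (D(s, x) = -2 + s*s = -2 + s²)
D(4, 5)*m = (-2 + 4²)*565 = (-2 + 16)*565 = 14*565 = 7910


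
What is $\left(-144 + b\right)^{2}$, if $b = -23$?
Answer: $27889$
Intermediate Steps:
$\left(-144 + b\right)^{2} = \left(-144 - 23\right)^{2} = \left(-167\right)^{2} = 27889$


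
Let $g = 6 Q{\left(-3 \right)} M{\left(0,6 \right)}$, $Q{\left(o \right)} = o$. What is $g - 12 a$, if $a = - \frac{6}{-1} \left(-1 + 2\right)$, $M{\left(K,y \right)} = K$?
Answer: $-72$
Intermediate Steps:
$g = 0$ ($g = 6 \left(-3\right) 0 = \left(-18\right) 0 = 0$)
$a = 6$ ($a = \left(-6\right) \left(-1\right) 1 = 6 \cdot 1 = 6$)
$g - 12 a = 0 - 72 = -72$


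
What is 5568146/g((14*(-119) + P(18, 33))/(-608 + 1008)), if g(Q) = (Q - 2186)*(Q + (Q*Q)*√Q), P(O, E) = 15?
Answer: 57017815040000000000/6601618178652147651 + 7127226880000000*I*√1651/3998557346246001 ≈ 8.6369 + 72.425*I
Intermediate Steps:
g(Q) = (-2186 + Q)*(Q + Q^(5/2)) (g(Q) = (-2186 + Q)*(Q + Q²*√Q) = (-2186 + Q)*(Q + Q^(5/2)))
5568146/g((14*(-119) + P(18, 33))/(-608 + 1008)) = 5568146/(((14*(-119) + 15)/(-608 + 1008))² + ((14*(-119) + 15)/(-608 + 1008))^(7/2) - 2186*(14*(-119) + 15)/(-608 + 1008) - 2186*(14*(-119) + 15)^(5/2)/(-608 + 1008)^(5/2)) = 5568146/(((-1666 + 15)/400)² + ((-1666 + 15)/400)^(7/2) - 2186*(-1666 + 15)/400 - 2186*(-1666 + 15)^(5/2)/3200000) = 5568146/((-1651*1/400)² + (-1651*1/400)^(7/2) - (-3609086)/400 - 2186*2725801*I*√1651/3200000) = 5568146/((-1651/400)² + (-1651/400)^(7/2) - 2186*(-1651/400) - 2979300493*I*√1651/1600000) = 5568146/(2725801/160000 - 4500297451*I*√1651/1280000000 + 1804543/200 - 2979300493*I*√1651/1600000) = 5568146/(1446360201/160000 - 2387940691851*I*√1651/1280000000)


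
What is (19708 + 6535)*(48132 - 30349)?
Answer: 466679269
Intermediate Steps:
(19708 + 6535)*(48132 - 30349) = 26243*17783 = 466679269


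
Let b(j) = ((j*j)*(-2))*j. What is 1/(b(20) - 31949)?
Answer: -1/47949 ≈ -2.0855e-5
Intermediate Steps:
b(j) = -2*j³ (b(j) = (j²*(-2))*j = (-2*j²)*j = -2*j³)
1/(b(20) - 31949) = 1/(-2*20³ - 31949) = 1/(-2*8000 - 31949) = 1/(-16000 - 31949) = 1/(-47949) = -1/47949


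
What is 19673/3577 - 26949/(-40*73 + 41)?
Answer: 153035140/10298183 ≈ 14.860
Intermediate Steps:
19673/3577 - 26949/(-40*73 + 41) = 19673*(1/3577) - 26949/(-2920 + 41) = 19673/3577 - 26949/(-2879) = 19673/3577 - 26949*(-1/2879) = 19673/3577 + 26949/2879 = 153035140/10298183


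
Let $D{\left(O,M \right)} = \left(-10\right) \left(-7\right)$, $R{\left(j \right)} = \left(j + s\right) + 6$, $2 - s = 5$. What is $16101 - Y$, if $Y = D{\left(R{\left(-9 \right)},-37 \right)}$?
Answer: $16031$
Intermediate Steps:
$s = -3$ ($s = 2 - 5 = -3$)
$R{\left(j \right)} = 3 + j$ ($R{\left(j \right)} = \left(j - 3\right) + 6 = \left(-3 + j\right) + 6 = 3 + j$)
$D{\left(O,M \right)} = 70$
$Y = 70$
$16101 - Y = 16101 - 70 = 16031$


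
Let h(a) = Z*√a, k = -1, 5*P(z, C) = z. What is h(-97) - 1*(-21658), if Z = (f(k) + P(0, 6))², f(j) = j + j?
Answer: 21658 + 4*I*√97 ≈ 21658.0 + 39.395*I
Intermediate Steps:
P(z, C) = z/5
f(j) = 2*j
Z = 4 (Z = (2*(-1) + (⅕)*0)² = (-2 + 0)² = (-2)² = 4)
h(a) = 4*√a
h(-97) - 1*(-21658) = 4*√(-97) - 1*(-21658) = 4*(I*√97) + 21658 = 4*I*√97 + 21658 = 21658 + 4*I*√97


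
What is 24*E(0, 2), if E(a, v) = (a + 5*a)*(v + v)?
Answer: 0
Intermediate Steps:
E(a, v) = 12*a*v (E(a, v) = (6*a)*(2*v) = 12*a*v)
24*E(0, 2) = 24*(12*0*2) = 24*0 = 0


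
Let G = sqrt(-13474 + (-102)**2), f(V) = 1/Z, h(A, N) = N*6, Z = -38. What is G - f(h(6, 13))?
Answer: 1/38 + I*sqrt(3070) ≈ 0.026316 + 55.408*I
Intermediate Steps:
h(A, N) = 6*N
f(V) = -1/38 (f(V) = 1/(-38) = -1/38)
G = I*sqrt(3070) (G = sqrt(-13474 + 10404) = sqrt(-3070) = I*sqrt(3070) ≈ 55.408*I)
G - f(h(6, 13)) = I*sqrt(3070) - 1*(-1/38) = I*sqrt(3070) + 1/38 = 1/38 + I*sqrt(3070)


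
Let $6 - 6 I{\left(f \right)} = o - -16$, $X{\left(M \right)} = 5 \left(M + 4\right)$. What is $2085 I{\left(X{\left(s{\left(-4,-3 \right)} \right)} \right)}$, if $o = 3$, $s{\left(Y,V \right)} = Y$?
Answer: $- \frac{9035}{2} \approx -4517.5$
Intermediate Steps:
$X{\left(M \right)} = 20 + 5 M$ ($X{\left(M \right)} = 5 \left(4 + M\right) = 20 + 5 M$)
$I{\left(f \right)} = - \frac{13}{6}$ ($I{\left(f \right)} = 1 - \frac{3 - -16}{6} = 1 - \frac{3 + 16}{6} = 1 - \frac{19}{6} = - \frac{13}{6}$)
$2085 I{\left(X{\left(s{\left(-4,-3 \right)} \right)} \right)} = 2085 \left(- \frac{13}{6}\right) = - \frac{9035}{2}$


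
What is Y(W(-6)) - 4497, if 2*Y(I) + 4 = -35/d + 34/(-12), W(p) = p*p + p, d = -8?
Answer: -215915/48 ≈ -4498.2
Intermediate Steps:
W(p) = p + p² (W(p) = p² + p = p + p²)
Y(I) = -59/48 (Y(I) = -2 + (-35/(-8) + 34/(-12))/2 = -2 + (-35*(-⅛) + 34*(-1/12))/2 = -2 + (35/8 - 17/6)/2 = -2 + (½)*(37/24) = -2 + 37/48 = -59/48)
Y(W(-6)) - 4497 = -59/48 - 4497 = -215915/48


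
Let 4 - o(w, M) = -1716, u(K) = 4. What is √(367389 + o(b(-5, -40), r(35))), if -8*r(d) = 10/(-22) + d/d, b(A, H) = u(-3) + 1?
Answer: √369109 ≈ 607.54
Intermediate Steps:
b(A, H) = 5 (b(A, H) = 4 + 1 = 5)
r(d) = -3/44 (r(d) = -(10/(-22) + d/d)/8 = -(10*(-1/22) + 1)/8 = -(-5/11 + 1)/8 = -⅛*6/11 = -3/44)
o(w, M) = 1720 (o(w, M) = 4 - 1*(-1716) = 4 + 1716 = 1720)
√(367389 + o(b(-5, -40), r(35))) = √(367389 + 1720) = √369109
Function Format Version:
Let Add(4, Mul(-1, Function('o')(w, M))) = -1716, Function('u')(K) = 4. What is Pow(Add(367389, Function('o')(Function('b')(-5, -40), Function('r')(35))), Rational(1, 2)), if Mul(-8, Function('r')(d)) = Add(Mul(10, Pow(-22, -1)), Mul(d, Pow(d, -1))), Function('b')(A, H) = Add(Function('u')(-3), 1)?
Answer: Pow(369109, Rational(1, 2)) ≈ 607.54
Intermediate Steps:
Function('b')(A, H) = 5 (Function('b')(A, H) = Add(4, 1) = 5)
Function('r')(d) = Rational(-3, 44) (Function('r')(d) = Mul(Rational(-1, 8), Add(Mul(10, Pow(-22, -1)), Mul(d, Pow(d, -1)))) = Mul(Rational(-1, 8), Add(Mul(10, Rational(-1, 22)), 1)) = Mul(Rational(-1, 8), Add(Rational(-5, 11), 1)) = Mul(Rational(-1, 8), Rational(6, 11)) = Rational(-3, 44))
Function('o')(w, M) = 1720 (Function('o')(w, M) = Add(4, Mul(-1, -1716)) = Add(4, 1716) = 1720)
Pow(Add(367389, Function('o')(Function('b')(-5, -40), Function('r')(35))), Rational(1, 2)) = Pow(Add(367389, 1720), Rational(1, 2)) = Pow(369109, Rational(1, 2))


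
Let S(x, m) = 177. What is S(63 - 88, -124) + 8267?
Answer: 8444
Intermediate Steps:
S(63 - 88, -124) + 8267 = 177 + 8267 = 8444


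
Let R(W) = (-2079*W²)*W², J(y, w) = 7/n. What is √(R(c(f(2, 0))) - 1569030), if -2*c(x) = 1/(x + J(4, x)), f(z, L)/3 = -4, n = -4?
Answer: I*√14357605177014/3025 ≈ 1252.6*I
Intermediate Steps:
J(y, w) = -7/4 (J(y, w) = 7/(-4) = 7*(-¼) = -7/4)
f(z, L) = -12 (f(z, L) = 3*(-4) = -12)
c(x) = -1/(2*(-7/4 + x)) (c(x) = -1/(2*(x - 7/4)) = -1/(2*(-7/4 + x)))
R(W) = -2079*W⁴
√(R(c(f(2, 0))) - 1569030) = √(-2079*16/(-7 + 4*(-12))⁴ - 1569030) = √(-2079*16/(-7 - 48)⁴ - 1569030) = √(-2079*(-2/(-55))⁴ - 1569030) = √(-2079*(-2*(-1/55))⁴ - 1569030) = √(-2079*(2/55)⁴ - 1569030) = √(-2079*16/9150625 - 1569030) = √(-3024/831875 - 1569030) = √(-1305236834274/831875) = I*√14357605177014/3025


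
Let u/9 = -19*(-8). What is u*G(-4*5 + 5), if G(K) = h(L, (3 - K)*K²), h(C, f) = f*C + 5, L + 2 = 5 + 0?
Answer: 16628040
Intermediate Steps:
L = 3 (L = -2 + (5 + 0) = -2 + 5 = 3)
h(C, f) = 5 + C*f (h(C, f) = C*f + 5 = 5 + C*f)
G(K) = 5 + 3*K²*(3 - K) (G(K) = 5 + 3*((3 - K)*K²) = 5 + 3*(K²*(3 - K)) = 5 + 3*K²*(3 - K))
u = 1368 (u = 9*(-19*(-8)) = 9*152 = 1368)
u*G(-4*5 + 5) = 1368*(5 + 3*(-4*5 + 5)²*(3 - (-4*5 + 5))) = 1368*(5 + 3*(-20 + 5)²*(3 - (-20 + 5))) = 1368*(5 + 3*(-15)²*(3 - 1*(-15))) = 1368*(5 + 3*225*(3 + 15)) = 1368*(5 + 3*225*18) = 1368*(5 + 12150) = 1368*12155 = 16628040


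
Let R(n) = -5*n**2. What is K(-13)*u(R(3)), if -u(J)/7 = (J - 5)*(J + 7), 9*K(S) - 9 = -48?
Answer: 172900/3 ≈ 57633.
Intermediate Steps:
K(S) = -13/3 (K(S) = 1 + (1/9)*(-48) = 1 - 16/3 = -13/3)
u(J) = -7*(-5 + J)*(7 + J) (u(J) = -7*(J - 5)*(J + 7) = -7*(-5 + J)*(7 + J))
K(-13)*u(R(3)) = -13*(245 - (-70)*3**2 - 7*(-5*3**2)**2)/3 = -13*(245 - (-70)*9 - 7*(-5*9)**2)/3 = -13*(245 - 14*(-45) - 7*(-45)**2)/3 = -13*(245 + 630 - 7*2025)/3 = -13*(245 + 630 - 14175)/3 = -13/3*(-13300) = 172900/3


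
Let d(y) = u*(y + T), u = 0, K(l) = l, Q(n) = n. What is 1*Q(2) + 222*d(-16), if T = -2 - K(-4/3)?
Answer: 2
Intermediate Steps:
T = -2/3 (T = -2 - (-4)/3 = -2 - 1*(-4/3) = -2 + 4/3 = -2/3 ≈ -0.66667)
d(y) = 0 (d(y) = 0*(y - 2/3) = 0*(-2/3 + y) = 0)
1*Q(2) + 222*d(-16) = 1*2 + 222*0 = 2 + 0 = 2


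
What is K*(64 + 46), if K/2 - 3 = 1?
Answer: 880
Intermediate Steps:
K = 8 (K = 6 + 2*1 = 6 + 2 = 8)
K*(64 + 46) = 8*(64 + 46) = 8*110 = 880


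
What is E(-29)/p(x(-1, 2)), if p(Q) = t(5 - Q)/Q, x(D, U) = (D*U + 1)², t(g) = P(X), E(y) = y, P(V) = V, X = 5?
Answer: -29/5 ≈ -5.8000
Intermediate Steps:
t(g) = 5
x(D, U) = (1 + D*U)²
p(Q) = 5/Q
E(-29)/p(x(-1, 2)) = -29*(1 - 1*2)²/5 = -29*(1 - 2)²/5 = -29/(5/((-1)²)) = -29/(5/1) = -29/(5*1) = -29/5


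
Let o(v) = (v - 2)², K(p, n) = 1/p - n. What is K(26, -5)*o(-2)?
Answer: 1048/13 ≈ 80.615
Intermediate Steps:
o(v) = (-2 + v)²
K(26, -5)*o(-2) = (1/26 - 1*(-5))*(-2 - 2)² = (1/26 + 5)*(-4)² = (131/26)*16 = 1048/13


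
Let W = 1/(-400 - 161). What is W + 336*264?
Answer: 49762943/561 ≈ 88704.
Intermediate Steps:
W = -1/561 (W = 1/(-561) = -1/561 ≈ -0.0017825)
W + 336*264 = -1/561 + 336*264 = -1/561 + 88704 = 49762943/561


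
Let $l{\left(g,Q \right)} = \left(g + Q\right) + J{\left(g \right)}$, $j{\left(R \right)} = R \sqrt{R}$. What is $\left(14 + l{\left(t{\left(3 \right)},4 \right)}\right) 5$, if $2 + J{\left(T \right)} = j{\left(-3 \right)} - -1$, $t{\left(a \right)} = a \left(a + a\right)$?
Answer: $175 - 15 i \sqrt{3} \approx 175.0 - 25.981 i$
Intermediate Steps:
$j{\left(R \right)} = R^{\frac{3}{2}}$
$t{\left(a \right)} = 2 a^{2}$ ($t{\left(a \right)} = a 2 a = 2 a^{2}$)
$J{\left(T \right)} = -1 - 3 i \sqrt{3}$ ($J{\left(T \right)} = -2 + \left(\left(-3\right)^{\frac{3}{2}} - -1\right) = -2 + \left(- 3 i \sqrt{3} + 1\right) = -2 + \left(1 - 3 i \sqrt{3}\right) = -1 - 3 i \sqrt{3}$)
$l{\left(g,Q \right)} = -1 + Q + g - 3 i \sqrt{3}$ ($l{\left(g,Q \right)} = \left(g + Q\right) - \left(1 + 3 i \sqrt{3}\right) = \left(Q + g\right) - \left(1 + 3 i \sqrt{3}\right) = -1 + Q + g - 3 i \sqrt{3}$)
$\left(14 + l{\left(t{\left(3 \right)},4 \right)}\right) 5 = \left(14 + \left(-1 + 4 + 2 \cdot 3^{2} - 3 i \sqrt{3}\right)\right) 5 = \left(14 + \left(-1 + 4 + 2 \cdot 9 - 3 i \sqrt{3}\right)\right) 5 = \left(14 + \left(-1 + 4 + 18 - 3 i \sqrt{3}\right)\right) 5 = \left(14 + \left(21 - 3 i \sqrt{3}\right)\right) 5 = \left(35 - 3 i \sqrt{3}\right) 5 = 175 - 15 i \sqrt{3}$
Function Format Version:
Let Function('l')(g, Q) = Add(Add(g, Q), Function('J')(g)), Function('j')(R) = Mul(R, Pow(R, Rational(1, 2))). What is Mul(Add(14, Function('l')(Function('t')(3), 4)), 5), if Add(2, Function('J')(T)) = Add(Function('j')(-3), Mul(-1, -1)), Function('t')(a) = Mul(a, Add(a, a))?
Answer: Add(175, Mul(-15, I, Pow(3, Rational(1, 2)))) ≈ Add(175.00, Mul(-25.981, I))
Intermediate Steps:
Function('j')(R) = Pow(R, Rational(3, 2))
Function('t')(a) = Mul(2, Pow(a, 2)) (Function('t')(a) = Mul(a, Mul(2, a)) = Mul(2, Pow(a, 2)))
Function('J')(T) = Add(-1, Mul(-3, I, Pow(3, Rational(1, 2)))) (Function('J')(T) = Add(-2, Add(Pow(-3, Rational(3, 2)), Mul(-1, -1))) = Add(-2, Add(Mul(-3, I, Pow(3, Rational(1, 2))), 1)) = Add(-2, Add(1, Mul(-3, I, Pow(3, Rational(1, 2))))) = Add(-1, Mul(-3, I, Pow(3, Rational(1, 2)))))
Function('l')(g, Q) = Add(-1, Q, g, Mul(-3, I, Pow(3, Rational(1, 2)))) (Function('l')(g, Q) = Add(Add(g, Q), Add(-1, Mul(-3, I, Pow(3, Rational(1, 2))))) = Add(Add(Q, g), Add(-1, Mul(-3, I, Pow(3, Rational(1, 2))))) = Add(-1, Q, g, Mul(-3, I, Pow(3, Rational(1, 2)))))
Mul(Add(14, Function('l')(Function('t')(3), 4)), 5) = Mul(Add(14, Add(-1, 4, Mul(2, Pow(3, 2)), Mul(-3, I, Pow(3, Rational(1, 2))))), 5) = Mul(Add(14, Add(-1, 4, Mul(2, 9), Mul(-3, I, Pow(3, Rational(1, 2))))), 5) = Mul(Add(14, Add(-1, 4, 18, Mul(-3, I, Pow(3, Rational(1, 2))))), 5) = Mul(Add(14, Add(21, Mul(-3, I, Pow(3, Rational(1, 2))))), 5) = Mul(Add(35, Mul(-3, I, Pow(3, Rational(1, 2)))), 5) = Add(175, Mul(-15, I, Pow(3, Rational(1, 2))))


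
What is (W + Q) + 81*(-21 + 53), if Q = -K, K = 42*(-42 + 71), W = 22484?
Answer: 23858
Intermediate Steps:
K = 1218 (K = 42*29 = 1218)
Q = -1218 (Q = -1*1218 = -1218)
(W + Q) + 81*(-21 + 53) = (22484 - 1218) + 81*(-21 + 53) = 21266 + 81*32 = 21266 + 2592 = 23858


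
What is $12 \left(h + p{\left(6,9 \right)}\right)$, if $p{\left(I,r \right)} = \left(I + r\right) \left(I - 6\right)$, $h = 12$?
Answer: $144$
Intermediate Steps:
$p{\left(I,r \right)} = \left(-6 + I\right) \left(I + r\right)$ ($p{\left(I,r \right)} = \left(I + r\right) \left(-6 + I\right) = \left(-6 + I\right) \left(I + r\right)$)
$12 \left(h + p{\left(6,9 \right)}\right) = 12 \left(12 + \left(6^{2} - 36 - 54 + 6 \cdot 9\right)\right) = 12 \left(12 + \left(36 - 36 - 54 + 54\right)\right) = 12 \left(12 + 0\right) = 12 \cdot 12 = 144$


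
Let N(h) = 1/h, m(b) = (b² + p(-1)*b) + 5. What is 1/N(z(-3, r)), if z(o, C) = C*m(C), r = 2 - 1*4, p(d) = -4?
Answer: -34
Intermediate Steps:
m(b) = 5 + b² - 4*b (m(b) = (b² - 4*b) + 5 = 5 + b² - 4*b)
r = -2 (r = 2 - 4 = -2)
z(o, C) = C*(5 + C² - 4*C)
1/N(z(-3, r)) = 1/(1/(-2*(5 + (-2)² - 4*(-2)))) = 1/(1/(-2*(5 + 4 + 8))) = 1/(1/(-2*17)) = 1/(1/(-34)) = 1/(-1/34) = -34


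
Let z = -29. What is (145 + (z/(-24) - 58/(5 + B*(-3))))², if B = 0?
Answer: 260919409/14400 ≈ 18119.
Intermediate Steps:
(145 + (z/(-24) - 58/(5 + B*(-3))))² = (145 + (-29/(-24) - 58/(5 + 0*(-3))))² = (145 + (-29*(-1/24) - 58/(5 + 0)))² = (145 + (29/24 - 58/5))² = (145 - 1247/120)² = (16153/120)² = 260919409/14400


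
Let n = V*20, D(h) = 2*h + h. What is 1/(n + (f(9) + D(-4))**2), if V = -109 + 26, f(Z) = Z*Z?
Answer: 1/3101 ≈ 0.00032248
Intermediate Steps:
f(Z) = Z**2
D(h) = 3*h
V = -83
n = -1660 (n = -83*20 = -1660)
1/(n + (f(9) + D(-4))**2) = 1/(-1660 + (9**2 + 3*(-4))**2) = 1/(-1660 + (81 - 12)**2) = 1/(-1660 + 69**2) = 1/(-1660 + 4761) = 1/3101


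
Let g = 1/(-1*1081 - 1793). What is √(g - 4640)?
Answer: I*√38325827514/2874 ≈ 68.118*I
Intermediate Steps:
g = -1/2874 (g = 1/(-1081 - 1793) = 1/(-2874) = -1/2874 ≈ -0.00034795)
√(g - 4640) = √(-1/2874 - 4640) = √(-13335361/2874) = I*√38325827514/2874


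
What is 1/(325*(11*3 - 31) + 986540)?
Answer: 1/987190 ≈ 1.0130e-6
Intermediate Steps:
1/(325*(11*3 - 31) + 986540) = 1/(325*(33 - 31) + 986540) = 1/(325*2 + 986540) = 1/(650 + 986540) = 1/987190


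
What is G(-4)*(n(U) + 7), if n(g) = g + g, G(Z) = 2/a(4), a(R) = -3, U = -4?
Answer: ⅔ ≈ 0.66667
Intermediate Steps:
G(Z) = -⅔ (G(Z) = 2/(-3) = 2*(-⅓) = -⅔)
n(g) = 2*g
G(-4)*(n(U) + 7) = -2*(2*(-4) + 7)/3 = -2*(-8 + 7)/3 = -⅔*(-1) = ⅔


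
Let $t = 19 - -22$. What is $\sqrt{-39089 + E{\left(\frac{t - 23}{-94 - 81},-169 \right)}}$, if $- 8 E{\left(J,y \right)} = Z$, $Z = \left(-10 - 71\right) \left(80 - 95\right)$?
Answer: $\frac{i \sqrt{627854}}{4} \approx 198.09 i$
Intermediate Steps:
$t = 41$ ($t = 19 + 22 = 41$)
$Z = 1215$ ($Z = \left(-81\right) \left(-15\right) = 1215$)
$E{\left(J,y \right)} = - \frac{1215}{8}$ ($E{\left(J,y \right)} = \left(- \frac{1}{8}\right) 1215 = - \frac{1215}{8}$)
$\sqrt{-39089 + E{\left(\frac{t - 23}{-94 - 81},-169 \right)}} = \sqrt{-39089 - \frac{1215}{8}} = \sqrt{- \frac{313927}{8}} = \frac{i \sqrt{627854}}{4}$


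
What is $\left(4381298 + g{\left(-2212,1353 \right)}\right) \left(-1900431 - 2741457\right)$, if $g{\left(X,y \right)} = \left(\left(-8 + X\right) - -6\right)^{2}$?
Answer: $-43091082641472$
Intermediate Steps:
$g{\left(X,y \right)} = \left(-2 + X\right)^{2}$ ($g{\left(X,y \right)} = \left(\left(-8 + X\right) + 6\right)^{2} = \left(-2 + X\right)^{2}$)
$\left(4381298 + g{\left(-2212,1353 \right)}\right) \left(-1900431 - 2741457\right) = \left(4381298 + \left(-2 - 2212\right)^{2}\right) \left(-1900431 - 2741457\right) = \left(4381298 + \left(-2214\right)^{2}\right) \left(-4641888\right) = \left(4381298 + 4901796\right) \left(-4641888\right) = 9283094 \left(-4641888\right) = -43091082641472$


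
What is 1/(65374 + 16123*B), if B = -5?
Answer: -1/15241 ≈ -6.5612e-5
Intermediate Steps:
1/(65374 + 16123*B) = 1/(65374 + 16123*(-5)) = 1/(65374 - 80615) = 1/(-15241) = -1/15241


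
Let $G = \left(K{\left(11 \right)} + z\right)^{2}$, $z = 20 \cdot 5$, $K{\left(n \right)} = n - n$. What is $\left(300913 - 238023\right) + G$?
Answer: $72890$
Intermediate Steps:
$K{\left(n \right)} = 0$
$z = 100$
$G = 10000$ ($G = \left(0 + 100\right)^{2} = 100^{2} = 10000$)
$\left(300913 - 238023\right) + G = \left(300913 - 238023\right) + 10000 = 62890 + 10000 = 72890$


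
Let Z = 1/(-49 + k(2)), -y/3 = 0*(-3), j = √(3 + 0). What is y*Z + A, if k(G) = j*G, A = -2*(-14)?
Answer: 28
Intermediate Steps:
j = √3 ≈ 1.7320
y = 0 (y = -0*(-3) = -3*0 = 0)
A = 28
k(G) = G*√3 (k(G) = √3*G = G*√3)
Z = 1/(-49 + 2*√3) ≈ -0.021961
y*Z + A = 0*(-49/2389 - 2*√3/2389) + 28 = 0 + 28 = 28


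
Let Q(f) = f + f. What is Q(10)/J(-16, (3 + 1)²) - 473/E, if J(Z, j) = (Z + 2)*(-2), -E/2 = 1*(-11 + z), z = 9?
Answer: -3291/28 ≈ -117.54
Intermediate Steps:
E = 4 (E = -2*(-11 + 9) = -2*(-2) = 4)
Q(f) = 2*f
J(Z, j) = -4 - 2*Z (J(Z, j) = (2 + Z)*(-2) = -4 - 2*Z)
Q(10)/J(-16, (3 + 1)²) - 473/E = (2*10)/(-4 - 2*(-16)) - 473/4 = 20/(-4 + 32) - 473*¼ = 20/28 - 473/4 = 20*(1/28) - 473/4 = 5/7 - 473/4 = -3291/28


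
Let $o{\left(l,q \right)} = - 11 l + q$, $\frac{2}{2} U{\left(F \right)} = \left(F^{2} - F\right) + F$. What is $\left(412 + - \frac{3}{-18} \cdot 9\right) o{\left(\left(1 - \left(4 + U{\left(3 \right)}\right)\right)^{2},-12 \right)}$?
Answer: $-659946$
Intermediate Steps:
$U{\left(F \right)} = F^{2}$ ($U{\left(F \right)} = \left(F^{2} - F\right) + F = F^{2}$)
$o{\left(l,q \right)} = q - 11 l$
$\left(412 + - \frac{3}{-18} \cdot 9\right) o{\left(\left(1 - \left(4 + U{\left(3 \right)}\right)\right)^{2},-12 \right)} = \left(412 + - \frac{3}{-18} \cdot 9\right) \left(-12 - 11 \left(1 - 13\right)^{2}\right) = \left(412 + \left(-3\right) \left(- \frac{1}{18}\right) 9\right) \left(-12 - 11 \left(1 - 13\right)^{2}\right) = \left(412 + \frac{1}{6} \cdot 9\right) \left(-12 - 11 \left(1 - 13\right)^{2}\right) = \left(412 + \frac{3}{2}\right) \left(-12 - 11 \left(1 - 13\right)^{2}\right) = \frac{827 \left(-12 - 11 \left(-12\right)^{2}\right)}{2} = \frac{827 \left(-12 - 1584\right)}{2} = \frac{827}{2} \left(-1596\right) = -659946$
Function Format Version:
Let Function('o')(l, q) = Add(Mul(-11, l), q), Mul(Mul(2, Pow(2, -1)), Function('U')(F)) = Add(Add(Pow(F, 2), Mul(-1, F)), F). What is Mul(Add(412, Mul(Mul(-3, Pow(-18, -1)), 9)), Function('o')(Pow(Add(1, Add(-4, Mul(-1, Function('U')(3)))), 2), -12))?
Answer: -659946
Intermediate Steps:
Function('U')(F) = Pow(F, 2) (Function('U')(F) = Add(Add(Pow(F, 2), Mul(-1, F)), F) = Pow(F, 2))
Function('o')(l, q) = Add(q, Mul(-11, l))
Mul(Add(412, Mul(Mul(-3, Pow(-18, -1)), 9)), Function('o')(Pow(Add(1, Add(-4, Mul(-1, Function('U')(3)))), 2), -12)) = Mul(Add(412, Mul(Mul(-3, Pow(-18, -1)), 9)), Add(-12, Mul(-11, Pow(Add(1, Add(-4, Mul(-1, Pow(3, 2)))), 2)))) = Mul(Add(412, Mul(Mul(-3, Rational(-1, 18)), 9)), Add(-12, Mul(-11, Pow(Add(1, Add(-4, Mul(-1, 9))), 2)))) = Mul(Add(412, Mul(Rational(1, 6), 9)), Add(-12, Mul(-11, Pow(Add(1, Add(-4, -9)), 2)))) = Mul(Add(412, Rational(3, 2)), Add(-12, Mul(-11, Pow(Add(1, -13), 2)))) = Mul(Rational(827, 2), Add(-12, Mul(-11, Pow(-12, 2)))) = Mul(Rational(827, 2), Add(-12, Mul(-11, 144))) = Mul(Rational(827, 2), Add(-12, -1584)) = Mul(Rational(827, 2), -1596) = -659946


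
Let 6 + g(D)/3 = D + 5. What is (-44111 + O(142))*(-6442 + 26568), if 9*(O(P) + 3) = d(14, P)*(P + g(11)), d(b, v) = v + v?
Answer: -7007430428/9 ≈ -7.7860e+8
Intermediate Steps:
d(b, v) = 2*v
g(D) = -3 + 3*D (g(D) = -18 + 3*(D + 5) = -18 + 3*(5 + D) = -18 + (15 + 3*D) = -3 + 3*D)
O(P) = -3 + 2*P*(30 + P)/9 (O(P) = -3 + ((2*P)*(P + (-3 + 3*11)))/9 = -3 + ((2*P)*(P + (-3 + 33)))/9 = -3 + ((2*P)*(P + 30))/9 = -3 + ((2*P)*(30 + P))/9 = -3 + (2*P*(30 + P))/9 = -3 + 2*P*(30 + P)/9)
(-44111 + O(142))*(-6442 + 26568) = (-44111 + (-3 + (2/9)*142**2 + (20/3)*142))*(-6442 + 26568) = (-44111 + (-3 + (2/9)*20164 + 2840/3))*20126 = (-44111 + (-3 + 40328/9 + 2840/3))*20126 = (-44111 + 48821/9)*20126 = -348178/9*20126 = -7007430428/9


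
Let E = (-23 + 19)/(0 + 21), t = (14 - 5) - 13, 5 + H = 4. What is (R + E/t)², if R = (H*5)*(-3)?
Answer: 99856/441 ≈ 226.43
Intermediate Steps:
H = -1 (H = -5 + 4 = -1)
R = 15 (R = -1*5*(-3) = -5*(-3) = 15)
t = -4 (t = 9 - 13 = -4)
E = -4/21 ≈ -0.19048
(R + E/t)² = (15 - 4/21/(-4))² = (15 - 4/21*(-¼))² = (15 + 1/21)² = (316/21)² = 99856/441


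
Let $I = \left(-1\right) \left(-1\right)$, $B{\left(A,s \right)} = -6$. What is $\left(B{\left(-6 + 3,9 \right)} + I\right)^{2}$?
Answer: $25$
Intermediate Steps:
$I = 1$
$\left(B{\left(-6 + 3,9 \right)} + I\right)^{2} = \left(-6 + 1\right)^{2} = \left(-5\right)^{2} = 25$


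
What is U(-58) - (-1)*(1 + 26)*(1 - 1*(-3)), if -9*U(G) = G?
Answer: 1030/9 ≈ 114.44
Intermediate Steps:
U(G) = -G/9
U(-58) - (-1)*(1 + 26)*(1 - 1*(-3)) = -⅑*(-58) - (-1)*(1 + 26)*(1 - 1*(-3)) = 58/9 - (-1)*27*(1 + 3) = 58/9 - (-1)*27*4 = 58/9 - (-1)*108 = 58/9 - 1*(-108) = 58/9 + 108 = 1030/9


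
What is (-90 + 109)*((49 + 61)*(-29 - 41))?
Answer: -146300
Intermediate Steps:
(-90 + 109)*((49 + 61)*(-29 - 41)) = 19*(110*(-70)) = 19*(-7700) = -146300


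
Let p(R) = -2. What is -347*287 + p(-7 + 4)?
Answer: -99591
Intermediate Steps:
-347*287 + p(-7 + 4) = -347*287 - 2 = -99589 - 2 = -99591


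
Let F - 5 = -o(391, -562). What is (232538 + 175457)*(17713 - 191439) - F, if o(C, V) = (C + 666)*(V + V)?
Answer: -70880527443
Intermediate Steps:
o(C, V) = 2*V*(666 + C) (o(C, V) = (666 + C)*(2*V) = 2*V*(666 + C))
F = 1188073 (F = 5 - 2*(-562)*(666 + 391) = 5 - 2*(-562)*1057 = 5 - 1*(-1188068) = 5 + 1188068 = 1188073)
(232538 + 175457)*(17713 - 191439) - F = (232538 + 175457)*(17713 - 191439) - 1*1188073 = 407995*(-173726) - 1188073 = -70879339370 - 1188073 = -70880527443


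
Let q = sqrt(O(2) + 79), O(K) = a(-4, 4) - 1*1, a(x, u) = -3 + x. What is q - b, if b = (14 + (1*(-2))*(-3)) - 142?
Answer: 122 + sqrt(71) ≈ 130.43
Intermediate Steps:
O(K) = -8 (O(K) = (-3 - 4) - 1*1 = -7 - 1 = -8)
q = sqrt(71) (q = sqrt(-8 + 79) = sqrt(71) ≈ 8.4261)
b = -122 (b = (14 - 2*(-3)) - 142 = (14 + 6) - 142 = 20 - 142 = -122)
q - b = sqrt(71) - 1*(-122) = sqrt(71) + 122 = 122 + sqrt(71)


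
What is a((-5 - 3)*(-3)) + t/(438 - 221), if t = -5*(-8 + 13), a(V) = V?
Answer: 5183/217 ≈ 23.885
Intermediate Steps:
t = -25 (t = -5*5 = -25)
a((-5 - 3)*(-3)) + t/(438 - 221) = (-5 - 3)*(-3) - 25/(438 - 221) = -8*(-3) - 25/217 = 24 - 25*1/217 = 24 - 25/217 = 5183/217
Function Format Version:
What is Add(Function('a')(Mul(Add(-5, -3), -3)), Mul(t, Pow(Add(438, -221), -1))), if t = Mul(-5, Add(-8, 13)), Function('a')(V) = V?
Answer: Rational(5183, 217) ≈ 23.885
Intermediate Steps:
t = -25 (t = Mul(-5, 5) = -25)
Add(Function('a')(Mul(Add(-5, -3), -3)), Mul(t, Pow(Add(438, -221), -1))) = Add(Mul(Add(-5, -3), -3), Mul(-25, Pow(Add(438, -221), -1))) = Add(Mul(-8, -3), Mul(-25, Pow(217, -1))) = Add(24, Mul(-25, Rational(1, 217))) = Add(24, Rational(-25, 217)) = Rational(5183, 217)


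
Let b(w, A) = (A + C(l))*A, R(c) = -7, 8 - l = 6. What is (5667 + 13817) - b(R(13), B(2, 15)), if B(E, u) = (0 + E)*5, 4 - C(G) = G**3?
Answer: 19424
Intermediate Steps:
l = 2 (l = 8 - 1*6 = 8 - 6 = 2)
C(G) = 4 - G**3
B(E, u) = 5*E (B(E, u) = E*5 = 5*E)
b(w, A) = A*(-4 + A) (b(w, A) = (A + (4 - 1*2**3))*A = (A + (4 - 1*8))*A = (A + (4 - 8))*A = (A - 4)*A = (-4 + A)*A = A*(-4 + A))
(5667 + 13817) - b(R(13), B(2, 15)) = (5667 + 13817) - 5*2*(-4 + 5*2) = 19484 - 10*(-4 + 10) = 19484 - 10*6 = 19484 - 1*60 = 19484 - 60 = 19424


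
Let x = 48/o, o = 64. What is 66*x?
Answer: 99/2 ≈ 49.500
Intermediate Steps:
x = ¾ (x = 48/64 = 48*(1/64) = ¾ ≈ 0.75000)
66*x = 66*(¾) = 99/2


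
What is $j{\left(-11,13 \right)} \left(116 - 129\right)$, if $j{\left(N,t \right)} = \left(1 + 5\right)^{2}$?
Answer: $-468$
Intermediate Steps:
$j{\left(N,t \right)} = 36$ ($j{\left(N,t \right)} = 6^{2} = 36$)
$j{\left(-11,13 \right)} \left(116 - 129\right) = 36 \left(116 - 129\right) = 36 \left(-13\right) = -468$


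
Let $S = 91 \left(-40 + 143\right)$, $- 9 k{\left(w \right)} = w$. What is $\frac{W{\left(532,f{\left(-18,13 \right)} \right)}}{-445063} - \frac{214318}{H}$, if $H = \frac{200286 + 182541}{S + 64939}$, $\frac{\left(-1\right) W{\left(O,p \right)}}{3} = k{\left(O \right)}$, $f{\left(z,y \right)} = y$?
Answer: $- \frac{2362750360719532}{56794044367} \approx -41602.0$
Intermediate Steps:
$k{\left(w \right)} = - \frac{w}{9}$
$S = 9373$ ($S = 91 \cdot 103 = 9373$)
$W{\left(O,p \right)} = \frac{O}{3}$ ($W{\left(O,p \right)} = - 3 \left(- \frac{O}{9}\right) = \frac{O}{3}$)
$H = \frac{382827}{74312}$ ($H = \frac{200286 + 182541}{9373 + 64939} = \frac{382827}{74312} \approx 5.1516$)
$\frac{W{\left(532,f{\left(-18,13 \right)} \right)}}{-445063} - \frac{214318}{H} = \frac{\frac{1}{3} \cdot 532}{-445063} - \frac{214318}{\frac{382827}{74312}} = \frac{532}{3} \left(- \frac{1}{445063}\right) - \frac{15926399216}{382827} = - \frac{532}{1335189} - \frac{15926399216}{382827} = - \frac{2362750360719532}{56794044367}$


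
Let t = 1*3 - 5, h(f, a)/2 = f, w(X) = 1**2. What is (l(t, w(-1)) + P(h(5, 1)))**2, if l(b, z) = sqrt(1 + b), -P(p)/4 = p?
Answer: (40 - I)**2 ≈ 1599.0 - 80.0*I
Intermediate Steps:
w(X) = 1
h(f, a) = 2*f
P(p) = -4*p
t = -2 (t = 3 - 5 = -2)
(l(t, w(-1)) + P(h(5, 1)))**2 = (sqrt(1 - 2) - 8*5)**2 = (sqrt(-1) - 4*10)**2 = (I - 40)**2 = (-40 + I)**2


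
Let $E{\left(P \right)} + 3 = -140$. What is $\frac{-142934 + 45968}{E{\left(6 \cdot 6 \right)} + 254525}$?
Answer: $- \frac{16161}{42397} \approx -0.38118$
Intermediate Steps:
$E{\left(P \right)} = -143$ ($E{\left(P \right)} = -3 - 140 = -143$)
$\frac{-142934 + 45968}{E{\left(6 \cdot 6 \right)} + 254525} = \frac{-142934 + 45968}{-143 + 254525} = - \frac{96966}{254382} = \left(-96966\right) \frac{1}{254382} = - \frac{16161}{42397}$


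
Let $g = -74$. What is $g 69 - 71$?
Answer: $-5177$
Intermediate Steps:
$g 69 - 71 = \left(-74\right) 69 - 71 = -5106 - 71 = -5177$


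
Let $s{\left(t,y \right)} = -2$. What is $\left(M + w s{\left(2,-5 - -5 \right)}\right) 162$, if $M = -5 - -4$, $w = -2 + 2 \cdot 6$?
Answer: $-3402$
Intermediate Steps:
$w = 10$ ($w = -2 + 12 = 10$)
$M = -1$ ($M = -5 + 4 = -1$)
$\left(M + w s{\left(2,-5 - -5 \right)}\right) 162 = \left(-1 + 10 \left(-2\right)\right) 162 = \left(-1 - 20\right) 162 = \left(-21\right) 162 = -3402$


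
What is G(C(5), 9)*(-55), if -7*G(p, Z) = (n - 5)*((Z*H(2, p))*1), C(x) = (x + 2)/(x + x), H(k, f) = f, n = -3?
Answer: -396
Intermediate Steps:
C(x) = (2 + x)/(2*x) (C(x) = (2 + x)/((2*x)) = (2 + x)*(1/(2*x)) = (2 + x)/(2*x))
G(p, Z) = 8*Z*p/7 (G(p, Z) = -(-3 - 5)*(Z*p)*1/7 = -(-8)*Z*p/7 = 8*Z*p/7)
G(C(5), 9)*(-55) = ((8/7)*9*((½)*(2 + 5)/5))*(-55) = ((8/7)*9*((½)*(⅕)*7))*(-55) = ((8/7)*9*(7/10))*(-55) = (36/5)*(-55) = -396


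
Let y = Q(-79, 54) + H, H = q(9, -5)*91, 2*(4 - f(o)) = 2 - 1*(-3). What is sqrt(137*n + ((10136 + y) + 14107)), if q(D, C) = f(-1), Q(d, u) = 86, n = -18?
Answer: sqrt(87998)/2 ≈ 148.32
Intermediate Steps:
f(o) = 3/2 (f(o) = 4 - (2 - 1*(-3))/2 = 4 - (2 + 3)/2 = 4 - 1/2*5 = 4 - 5/2 = 3/2)
q(D, C) = 3/2
H = 273/2 (H = (3/2)*91 = 273/2 ≈ 136.50)
y = 445/2 (y = 86 + 273/2 = 445/2 ≈ 222.50)
sqrt(137*n + ((10136 + y) + 14107)) = sqrt(137*(-18) + ((10136 + 445/2) + 14107)) = sqrt(-2466 + (20717/2 + 14107)) = sqrt(-2466 + 48931/2) = sqrt(43999/2) = sqrt(87998)/2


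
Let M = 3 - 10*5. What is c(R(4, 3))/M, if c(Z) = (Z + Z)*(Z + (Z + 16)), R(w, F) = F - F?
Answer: 0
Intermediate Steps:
R(w, F) = 0
M = -47 (M = 3 - 50 = -47)
c(Z) = 2*Z*(16 + 2*Z) (c(Z) = (2*Z)*(Z + (16 + Z)) = (2*Z)*(16 + 2*Z) = 2*Z*(16 + 2*Z))
c(R(4, 3))/M = (4*0*(8 + 0))/(-47) = (4*0*8)*(-1/47) = 0*(-1/47) = 0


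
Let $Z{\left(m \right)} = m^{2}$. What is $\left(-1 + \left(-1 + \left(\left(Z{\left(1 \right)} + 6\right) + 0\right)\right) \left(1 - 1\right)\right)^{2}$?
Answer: $1$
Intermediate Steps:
$\left(-1 + \left(-1 + \left(\left(Z{\left(1 \right)} + 6\right) + 0\right)\right) \left(1 - 1\right)\right)^{2} = \left(-1 + \left(-1 + \left(\left(1^{2} + 6\right) + 0\right)\right) \left(1 - 1\right)\right)^{2} = \left(-1 + \left(-1 + \left(\left(1 + 6\right) + 0\right)\right) 0\right)^{2} = \left(-1 + \left(-1 + \left(7 + 0\right)\right) 0\right)^{2} = \left(-1 + \left(-1 + 7\right) 0\right)^{2} = \left(-1 + 6 \cdot 0\right)^{2} = \left(-1 + 0\right)^{2} = \left(-1\right)^{2} = 1$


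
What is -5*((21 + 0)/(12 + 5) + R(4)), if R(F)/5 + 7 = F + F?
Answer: -530/17 ≈ -31.176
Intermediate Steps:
R(F) = -35 + 10*F (R(F) = -35 + 5*(F + F) = -35 + 5*(2*F) = -35 + 10*F)
-5*((21 + 0)/(12 + 5) + R(4)) = -5*((21 + 0)/(12 + 5) + (-35 + 10*4)) = -5*(21/17 + (-35 + 40)) = -5*(21*(1/17) + 5) = -5*(21/17 + 5) = -5*106/17 = -530/17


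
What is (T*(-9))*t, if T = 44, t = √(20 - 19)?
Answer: -396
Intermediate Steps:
t = 1 (t = √1 = 1)
(T*(-9))*t = (44*(-9))*1 = -396*1 = -396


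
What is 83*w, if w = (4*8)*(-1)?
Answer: -2656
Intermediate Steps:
w = -32 (w = 32*(-1) = -32)
83*w = 83*(-32) = -2656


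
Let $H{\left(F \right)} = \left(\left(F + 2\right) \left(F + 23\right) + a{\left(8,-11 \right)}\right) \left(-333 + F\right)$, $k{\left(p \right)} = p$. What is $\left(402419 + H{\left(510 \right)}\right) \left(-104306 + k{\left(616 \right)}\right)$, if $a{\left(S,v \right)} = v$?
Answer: $-5050020706160$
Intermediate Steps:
$H{\left(F \right)} = \left(-333 + F\right) \left(-11 + \left(2 + F\right) \left(23 + F\right)\right)$ ($H{\left(F \right)} = \left(\left(F + 2\right) \left(F + 23\right) - 11\right) \left(-333 + F\right) = \left(\left(2 + F\right) \left(23 + F\right) - 11\right) \left(-333 + F\right) = \left(-11 + \left(2 + F\right) \left(23 + F\right)\right) \left(-333 + F\right) = \left(-333 + F\right) \left(-11 + \left(2 + F\right) \left(23 + F\right)\right)$)
$\left(402419 + H{\left(510 \right)}\right) \left(-104306 + k{\left(616 \right)}\right) = \left(402419 - \left(4239555 - 132651000 + 80110800\right)\right) \left(-104306 + 616\right) = \left(402419 - -48300645\right) \left(-103690\right) = \left(402419 + 48300645\right) \left(-103690\right) = 48703064 \left(-103690\right) = -5050020706160$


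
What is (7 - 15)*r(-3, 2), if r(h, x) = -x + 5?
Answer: -24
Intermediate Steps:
r(h, x) = 5 - x
(7 - 15)*r(-3, 2) = (7 - 15)*(5 - 1*2) = -8*(5 - 2) = -8*3 = -24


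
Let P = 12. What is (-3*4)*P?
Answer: -144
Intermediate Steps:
(-3*4)*P = -3*4*12 = -12*12 = -144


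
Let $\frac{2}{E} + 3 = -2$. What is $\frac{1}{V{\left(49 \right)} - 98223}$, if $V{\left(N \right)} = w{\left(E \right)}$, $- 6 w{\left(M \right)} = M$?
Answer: $- \frac{15}{1473344} \approx -1.0181 \cdot 10^{-5}$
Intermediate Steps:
$E = - \frac{2}{5}$ ($E = \frac{2}{-3 - 2} = \frac{2}{-5} = 2 \left(- \frac{1}{5}\right) = - \frac{2}{5} \approx -0.4$)
$w{\left(M \right)} = - \frac{M}{6}$
$V{\left(N \right)} = \frac{1}{15}$ ($V{\left(N \right)} = \left(- \frac{1}{6}\right) \left(- \frac{2}{5}\right) = \frac{1}{15}$)
$\frac{1}{V{\left(49 \right)} - 98223} = \frac{1}{\frac{1}{15} - 98223} = \frac{1}{- \frac{1473344}{15}} = - \frac{15}{1473344}$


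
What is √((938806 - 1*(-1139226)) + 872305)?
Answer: √2950337 ≈ 1717.7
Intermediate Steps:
√((938806 - 1*(-1139226)) + 872305) = √((938806 + 1139226) + 872305) = √(2078032 + 872305) = √2950337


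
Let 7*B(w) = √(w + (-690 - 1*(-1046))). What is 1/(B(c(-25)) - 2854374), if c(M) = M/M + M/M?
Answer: -69932163/199612547830783 - 7*√358/399225095661566 ≈ -3.5034e-7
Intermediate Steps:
c(M) = 2 (c(M) = 1 + 1 = 2)
B(w) = √(356 + w)/7 (B(w) = √(w + (-690 - 1*(-1046)))/7 = √(w + (-690 + 1046))/7 = √(w + 356)/7 = √(356 + w)/7)
1/(B(c(-25)) - 2854374) = 1/(√(356 + 2)/7 - 2854374) = 1/(√358/7 - 2854374) = 1/(-2854374 + √358/7)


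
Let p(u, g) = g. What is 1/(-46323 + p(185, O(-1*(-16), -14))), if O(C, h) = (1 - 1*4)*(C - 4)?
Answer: -1/46359 ≈ -2.1571e-5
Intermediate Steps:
O(C, h) = 12 - 3*C (O(C, h) = (1 - 4)*(-4 + C) = -3*(-4 + C) = 12 - 3*C)
1/(-46323 + p(185, O(-1*(-16), -14))) = 1/(-46323 + (12 - (-3)*(-16))) = 1/(-46323 + (12 - 3*16)) = 1/(-46323 + (12 - 48)) = 1/(-46323 - 36) = 1/(-46359) = -1/46359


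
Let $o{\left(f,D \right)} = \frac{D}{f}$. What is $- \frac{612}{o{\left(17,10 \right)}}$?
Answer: $- \frac{5202}{5} \approx -1040.4$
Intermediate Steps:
$- \frac{612}{o{\left(17,10 \right)}} = - \frac{612}{10 \cdot \frac{1}{17}} = - \frac{612}{\frac{10}{17}} = \left(-612\right) \frac{17}{10} = - \frac{5202}{5}$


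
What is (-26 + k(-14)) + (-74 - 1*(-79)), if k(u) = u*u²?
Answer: -2765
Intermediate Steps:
k(u) = u³
(-26 + k(-14)) + (-74 - 1*(-79)) = (-26 + (-14)³) + (-74 - 1*(-79)) = (-26 - 2744) + (-74 + 79) = -2770 + 5 = -2765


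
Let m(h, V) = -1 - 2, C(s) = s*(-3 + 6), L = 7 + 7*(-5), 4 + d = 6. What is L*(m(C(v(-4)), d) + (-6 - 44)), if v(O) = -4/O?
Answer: 1484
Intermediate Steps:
d = 2 (d = -4 + 6 = 2)
L = -28 (L = 7 - 35 = -28)
C(s) = 3*s (C(s) = s*3 = 3*s)
m(h, V) = -3
L*(m(C(v(-4)), d) + (-6 - 44)) = -28*(-3 + (-6 - 44)) = -28*(-3 - 50) = -28*(-53) = 1484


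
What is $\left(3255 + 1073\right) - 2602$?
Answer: $1726$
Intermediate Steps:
$\left(3255 + 1073\right) - 2602 = 4328 - 2602 = 1726$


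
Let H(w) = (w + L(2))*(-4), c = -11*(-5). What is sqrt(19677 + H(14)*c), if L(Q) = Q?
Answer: sqrt(16157) ≈ 127.11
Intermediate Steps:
c = 55
H(w) = -8 - 4*w (H(w) = (w + 2)*(-4) = (2 + w)*(-4) = -8 - 4*w)
sqrt(19677 + H(14)*c) = sqrt(19677 + (-8 - 4*14)*55) = sqrt(19677 + (-8 - 56)*55) = sqrt(19677 - 64*55) = sqrt(19677 - 3520) = sqrt(16157)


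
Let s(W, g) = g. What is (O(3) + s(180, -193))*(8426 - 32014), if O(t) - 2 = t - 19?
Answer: 4882716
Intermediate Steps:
O(t) = -17 + t (O(t) = 2 + (t - 19) = 2 + (-19 + t) = -17 + t)
(O(3) + s(180, -193))*(8426 - 32014) = ((-17 + 3) - 193)*(8426 - 32014) = (-14 - 193)*(-23588) = -207*(-23588) = 4882716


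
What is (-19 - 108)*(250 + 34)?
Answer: -36068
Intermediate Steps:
(-19 - 108)*(250 + 34) = -127*284 = -36068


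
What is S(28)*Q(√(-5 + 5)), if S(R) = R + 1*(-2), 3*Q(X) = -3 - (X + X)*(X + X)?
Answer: -26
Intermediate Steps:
Q(X) = -1 - 4*X²/3 (Q(X) = (-3 - (X + X)*(X + X))/3 = (-3 - 2*X*2*X)/3 = (-3 - 4*X²)/3 = -1 - 4*X²/3)
S(R) = -2 + R (S(R) = R - 2 = -2 + R)
S(28)*Q(√(-5 + 5)) = (-2 + 28)*(-1 - 4*(√(-5 + 5))²/3) = 26*(-1 - 4*(√0)²/3) = 26*(-1 - 4/3*0²) = 26*(-1 - 4/3*0) = 26*(-1 + 0) = 26*(-1) = -26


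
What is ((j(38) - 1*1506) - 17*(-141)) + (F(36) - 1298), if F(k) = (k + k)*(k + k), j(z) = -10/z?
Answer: 90758/19 ≈ 4776.7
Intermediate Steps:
F(k) = 4*k² (F(k) = (2*k)*(2*k) = 4*k²)
((j(38) - 1*1506) - 17*(-141)) + (F(36) - 1298) = ((-10/38 - 1*1506) - 17*(-141)) + (4*36² - 1298) = ((-10*1/38 - 1506) + 2397) + (4*1296 - 1298) = ((-5/19 - 1506) + 2397) + (5184 - 1298) = (-28619/19 + 2397) + 3886 = 16924/19 + 3886 = 90758/19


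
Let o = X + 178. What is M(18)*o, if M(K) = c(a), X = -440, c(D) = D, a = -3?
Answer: 786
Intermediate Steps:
M(K) = -3
o = -262 (o = -440 + 178 = -262)
M(18)*o = -3*(-262) = 786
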